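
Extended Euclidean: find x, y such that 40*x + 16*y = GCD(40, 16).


Tabular extended Euclidean (each row: r = 40*s + 16*t):
r=40, s=1, t=0
r=16, s=0, t=1
q=2: r=8, s=1, t=-2   [40*(1) + 16*(-2) = 8]
q=2: r=0, s=-2, t=5   [40*(-2) + 16*(5) = 0]
GCD = 8; from the row with r=8: x=1, y=-2
Check: 40*(1) + 16*(-2) = 40 - 32 = 8

GCD = 8, x = 1, y = -2


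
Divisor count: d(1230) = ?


1230 = 2^1 × 3^1 × 5^1 × 41^1
d(1230) = (1+1) × (1+1) × (1+1) × (1+1) = 16

16 divisors


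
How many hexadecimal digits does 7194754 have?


7194754 in base 16 = 6DC882
Number of digits = 6

6 digits (base 16)


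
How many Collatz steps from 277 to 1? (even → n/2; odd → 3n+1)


277 → 832 → 416 → 208 → 104 → 52 → 26 → 13 → 40 → 20 → 10 → 5 → 16 → 8 → 4 → 2 → 1
Total steps = 16

16 steps


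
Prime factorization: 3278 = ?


3278 / 2 = 1639
1639 / 11 = 149
149 / 149 = 1
3278 = 2 × 11 × 149


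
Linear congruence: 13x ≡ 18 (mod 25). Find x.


GCD(13, 25) = 1, unique solution
a^(-1) mod 25 = 2
x = 2 * 18 mod 25 = 11

x ≡ 11 (mod 25)


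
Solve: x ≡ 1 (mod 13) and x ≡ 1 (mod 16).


M = 13*16 = 208
M1 = M/13 = 16, M2 = M/16 = 13
M1^(-1) mod 13 = 9, M2^(-1) mod 16 = 5
x = 1*16*9 + 1*13*5 = 209
209 mod 208 = 1
Check: 1 mod 13 = 1 ✓, 1 mod 16 = 1 ✓

x ≡ 1 (mod 208)


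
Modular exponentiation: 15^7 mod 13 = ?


15^1 mod 13 = 2
15^2 mod 13 = 4
15^3 mod 13 = 8
15^4 mod 13 = 3
15^5 mod 13 = 6
15^6 mod 13 = 12
15^7 mod 13 = 11


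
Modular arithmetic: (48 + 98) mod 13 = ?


48 + 98 = 146
146 mod 13 = 3


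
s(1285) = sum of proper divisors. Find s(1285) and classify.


Proper divisors: 1, 5, 257
Sum = 1 + 5 + 257 = 263
263 < 1285 → deficient

s(1285) = 263 (deficient)


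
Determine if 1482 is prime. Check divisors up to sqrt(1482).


1482 / 2 = 741 (exact division)
1482 is NOT prime.

No, 1482 is not prime


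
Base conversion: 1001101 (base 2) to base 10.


1001101 (base 2) = 77 (decimal)
77 (decimal) = 77 (base 10)


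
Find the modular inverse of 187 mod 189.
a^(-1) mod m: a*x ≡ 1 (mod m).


Use the extended Euclidean algorithm on (189, 187); each row r = 189*s + 187*t:
r=189, s=1, t=0
r=187, s=0, t=1
q=1: r=2, s=1, t=-1   [189*(1) + 187*(-1) = 2]
q=93: r=1, s=-93, t=94   [189*(-93) + 187*(94) = 1]
q=2: r=0, s=187, t=-189   [189*(187) + 187*(-189) = 0]
GCD = 1 with t = 94, so 187*(94) ≡ 1 (mod 189)
Inverse = 94 mod 189 = 94
Check: 187 * 94 = 17578 ≡ 1 (mod 189)

187^(-1) ≡ 94 (mod 189)


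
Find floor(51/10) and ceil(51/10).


51/10 = 5.1000
floor = 5
ceil = 6

floor = 5, ceil = 6


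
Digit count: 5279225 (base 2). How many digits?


5279225 in base 2 = 10100001000110111111001
Number of digits = 23

23 digits (base 2)


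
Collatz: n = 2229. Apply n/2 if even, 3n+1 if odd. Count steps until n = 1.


2229 → 6688 → 3344 → 1672 → 836 → 418 → 209 → 628 → 314 → 157 → 472 → 236 → 118 → 59 → 178 → 89 → 268 → 134 → 67 → 202 → 101 → 304 → 152 → 76 → 38 → 19 → 58 → 29 → 88 → 44 → 22 → 11 → 34 → 17 → 52 → 26 → 13 → 40 → 20 → 10 → 5 → 16 → 8 → 4 → 2 → 1
Total steps = 45

45 steps


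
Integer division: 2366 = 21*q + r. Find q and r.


2366 = 21 * 112 + 14
Check: 2352 + 14 = 2366

q = 112, r = 14


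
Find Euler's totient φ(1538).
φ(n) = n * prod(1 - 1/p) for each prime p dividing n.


1538 = 2 × 769
Prime factors: 2, 769
φ(1538) = 1538 × (1-1/2) × (1-1/769)
= 1538 × 1/2 × 768/769 = 768

φ(1538) = 768


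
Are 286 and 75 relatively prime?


Euclidean algorithm:
286 = 3 * 75 + 61
75 = 1 * 61 + 14
61 = 4 * 14 + 5
14 = 2 * 5 + 4
5 = 1 * 4 + 1
4 = 4 * 1 + 0
GCD(286, 75) = 1

Yes, coprime (GCD = 1)


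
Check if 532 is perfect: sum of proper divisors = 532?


Proper divisors of 532: 1, 2, 4, 7, 14, 19, 28, 38, 76, 133, 266
Sum = 1 + 2 + 4 + 7 + 14 + 19 + 28 + 38 + 76 + 133 + 266 = 588

No, 532 is not perfect (588 ≠ 532)


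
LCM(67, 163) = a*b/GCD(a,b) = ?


GCD(67, 163) = 1
LCM = 67*163/1 = 10921/1 = 10921

LCM = 10921


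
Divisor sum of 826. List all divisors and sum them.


Divisors of 826: 1, 2, 7, 14, 59, 118, 413, 826
Sum = 1 + 2 + 7 + 14 + 59 + 118 + 413 + 826 = 1440

σ(826) = 1440


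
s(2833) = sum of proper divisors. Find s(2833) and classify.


Proper divisors: 1
Sum = 1 = 1
1 < 2833 → deficient

s(2833) = 1 (deficient)


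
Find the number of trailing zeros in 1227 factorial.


floor(1227/5) = 245
floor(1227/25) = 49
floor(1227/125) = 9
floor(1227/625) = 1
Total = 304

304 trailing zeros


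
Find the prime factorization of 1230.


1230 / 2 = 615
615 / 3 = 205
205 / 5 = 41
41 / 41 = 1
1230 = 2 × 3 × 5 × 41


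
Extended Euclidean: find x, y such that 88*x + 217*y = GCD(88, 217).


Tabular extended Euclidean (each row: r = 88*s + 217*t):
r=88, s=1, t=0
r=217, s=0, t=1
q=0: r=88, s=1, t=0   [88*(1) + 217*(0) = 88]
q=2: r=41, s=-2, t=1   [88*(-2) + 217*(1) = 41]
q=2: r=6, s=5, t=-2   [88*(5) + 217*(-2) = 6]
q=6: r=5, s=-32, t=13   [88*(-32) + 217*(13) = 5]
q=1: r=1, s=37, t=-15   [88*(37) + 217*(-15) = 1]
q=5: r=0, s=-217, t=88   [88*(-217) + 217*(88) = 0]
GCD = 1; from the row with r=1: x=37, y=-15
Check: 88*(37) + 217*(-15) = 3256 - 3255 = 1

GCD = 1, x = 37, y = -15


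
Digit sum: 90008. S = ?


9 + 0 + 0 + 0 + 8 = 17


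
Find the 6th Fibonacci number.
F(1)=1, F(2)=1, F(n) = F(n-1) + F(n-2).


Sequence: 1, 1, 2, 3, 5, 8
F(6) = 8


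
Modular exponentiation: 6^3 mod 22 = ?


6^1 mod 22 = 6
6^2 mod 22 = 14
6^3 mod 22 = 18


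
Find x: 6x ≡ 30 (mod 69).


GCD(6, 69) = 3 divides 30
Divide: 2x ≡ 10 (mod 23)
x ≡ 5 (mod 23)


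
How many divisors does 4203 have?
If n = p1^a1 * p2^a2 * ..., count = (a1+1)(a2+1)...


4203 = 3^2 × 467^1
d(4203) = (2+1) × (1+1) = 6

6 divisors


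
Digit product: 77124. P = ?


7 × 7 × 1 × 2 × 4 = 392


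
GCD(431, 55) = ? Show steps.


431 = 7 * 55 + 46
55 = 1 * 46 + 9
46 = 5 * 9 + 1
9 = 9 * 1 + 0
GCD = 1


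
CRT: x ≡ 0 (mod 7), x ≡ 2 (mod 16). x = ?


M = 7*16 = 112
M1 = M/7 = 16, M2 = M/16 = 7
M1^(-1) mod 7 = 4, M2^(-1) mod 16 = 7
x = 0*16*4 + 2*7*7 = 98
98 mod 112 = 98
Check: 98 mod 7 = 0 ✓, 98 mod 16 = 2 ✓

x ≡ 98 (mod 112)


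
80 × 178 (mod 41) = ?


80 × 178 = 14240
14240 mod 41 = 13


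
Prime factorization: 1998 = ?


1998 / 2 = 999
999 / 3 = 333
333 / 3 = 111
111 / 3 = 37
37 / 37 = 1
1998 = 2 × 3^3 × 37


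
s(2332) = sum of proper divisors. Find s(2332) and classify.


Proper divisors: 1, 2, 4, 11, 22, 44, 53, 106, 212, 583, 1166
Sum = 1 + 2 + 4 + 11 + 22 + 44 + 53 + 106 + 212 + 583 + 1166 = 2204
2204 < 2332 → deficient

s(2332) = 2204 (deficient)


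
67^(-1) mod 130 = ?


Use the extended Euclidean algorithm on (130, 67); each row r = 130*s + 67*t:
r=130, s=1, t=0
r=67, s=0, t=1
q=1: r=63, s=1, t=-1   [130*(1) + 67*(-1) = 63]
q=1: r=4, s=-1, t=2   [130*(-1) + 67*(2) = 4]
q=15: r=3, s=16, t=-31   [130*(16) + 67*(-31) = 3]
q=1: r=1, s=-17, t=33   [130*(-17) + 67*(33) = 1]
q=3: r=0, s=67, t=-130   [130*(67) + 67*(-130) = 0]
GCD = 1 with t = 33, so 67*(33) ≡ 1 (mod 130)
Inverse = 33 mod 130 = 33
Check: 67 * 33 = 2211 ≡ 1 (mod 130)

67^(-1) ≡ 33 (mod 130)


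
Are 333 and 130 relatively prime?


Euclidean algorithm:
333 = 2 * 130 + 73
130 = 1 * 73 + 57
73 = 1 * 57 + 16
57 = 3 * 16 + 9
16 = 1 * 9 + 7
9 = 1 * 7 + 2
7 = 3 * 2 + 1
2 = 2 * 1 + 0
GCD(333, 130) = 1

Yes, coprime (GCD = 1)


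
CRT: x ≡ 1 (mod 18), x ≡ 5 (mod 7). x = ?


M = 18*7 = 126
M1 = M/18 = 7, M2 = M/7 = 18
M1^(-1) mod 18 = 13, M2^(-1) mod 7 = 2
x = 1*7*13 + 5*18*2 = 271
271 mod 126 = 19
Check: 19 mod 18 = 1 ✓, 19 mod 7 = 5 ✓

x ≡ 19 (mod 126)


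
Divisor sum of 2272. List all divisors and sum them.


Divisors of 2272: 1, 2, 4, 8, 16, 32, 71, 142, 284, 568, 1136, 2272
Sum = 1 + 2 + 4 + 8 + 16 + 32 + 71 + 142 + 284 + 568 + 1136 + 2272 = 4536

σ(2272) = 4536


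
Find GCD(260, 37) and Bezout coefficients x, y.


Tabular extended Euclidean (each row: r = 260*s + 37*t):
r=260, s=1, t=0
r=37, s=0, t=1
q=7: r=1, s=1, t=-7   [260*(1) + 37*(-7) = 1]
q=37: r=0, s=-37, t=260   [260*(-37) + 37*(260) = 0]
GCD = 1; from the row with r=1: x=1, y=-7
Check: 260*(1) + 37*(-7) = 260 - 259 = 1

GCD = 1, x = 1, y = -7


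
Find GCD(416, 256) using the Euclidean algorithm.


416 = 1 * 256 + 160
256 = 1 * 160 + 96
160 = 1 * 96 + 64
96 = 1 * 64 + 32
64 = 2 * 32 + 0
GCD = 32


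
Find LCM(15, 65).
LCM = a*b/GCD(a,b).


GCD(15, 65) = 5
LCM = 15*65/5 = 975/5 = 195

LCM = 195


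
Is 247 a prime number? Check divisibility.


247 / 13 = 19 (exact division)
247 is NOT prime.

No, 247 is not prime


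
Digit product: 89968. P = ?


8 × 9 × 9 × 6 × 8 = 31104


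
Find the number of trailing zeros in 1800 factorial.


floor(1800/5) = 360
floor(1800/25) = 72
floor(1800/125) = 14
floor(1800/625) = 2
Total = 448

448 trailing zeros


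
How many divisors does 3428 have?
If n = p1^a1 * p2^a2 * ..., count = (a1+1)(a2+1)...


3428 = 2^2 × 857^1
d(3428) = (2+1) × (1+1) = 6

6 divisors


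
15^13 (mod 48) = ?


15^1 mod 48 = 15
15^2 mod 48 = 33
15^3 mod 48 = 15
15^4 mod 48 = 33
15^5 mod 48 = 15
15^6 mod 48 = 33
15^7 mod 48 = 15
15^8 mod 48 = 33
15^9 mod 48 = 15
15^10 mod 48 = 33
15^11 mod 48 = 15
15^12 mod 48 = 33
15^13 mod 48 = 15


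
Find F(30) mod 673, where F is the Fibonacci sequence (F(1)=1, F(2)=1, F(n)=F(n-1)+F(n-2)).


F(k) mod 673 for k=1..30:
1, 1, 2, 3, 5, 8, 13, 21, 34, 55, 89, 144, 233, 377, 610, 314, 251, 565, 143, 35, 178, 213, 391, 604, 322, 253, 575, 155, 57, 212
F(30) mod 673 = 212


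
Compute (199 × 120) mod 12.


199 × 120 = 23880
23880 mod 12 = 0


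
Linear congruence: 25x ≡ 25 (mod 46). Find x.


GCD(25, 46) = 1, unique solution
a^(-1) mod 46 = 35
x = 35 * 25 mod 46 = 1

x ≡ 1 (mod 46)


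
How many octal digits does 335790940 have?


335790940 in base 8 = 2400741534
Number of digits = 10

10 digits (base 8)


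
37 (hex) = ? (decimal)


37 (base 16) = 55 (decimal)
55 (decimal) = 55 (base 10)


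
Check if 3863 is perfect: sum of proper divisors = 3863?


Proper divisors of 3863: 1
Sum = 1 = 1

No, 3863 is not perfect (1 ≠ 3863)


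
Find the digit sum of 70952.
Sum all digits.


7 + 0 + 9 + 5 + 2 = 23


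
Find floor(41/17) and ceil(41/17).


41/17 = 2.4118
floor = 2
ceil = 3

floor = 2, ceil = 3


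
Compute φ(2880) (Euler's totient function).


2880 = 2^6 × 3^2 × 5
Prime factors: 2, 3, 5
φ(2880) = 2880 × (1-1/2) × (1-1/3) × (1-1/5)
= 2880 × 1/2 × 2/3 × 4/5 = 768

φ(2880) = 768


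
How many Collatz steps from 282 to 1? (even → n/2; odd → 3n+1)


282 → 141 → 424 → 212 → 106 → 53 → 160 → 80 → 40 → 20 → 10 → 5 → 16 → 8 → 4 → 2 → 1
Total steps = 16

16 steps


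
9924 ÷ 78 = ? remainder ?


9924 = 78 * 127 + 18
Check: 9906 + 18 = 9924

q = 127, r = 18


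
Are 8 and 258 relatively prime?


Euclidean algorithm:
258 = 32 * 8 + 2
8 = 4 * 2 + 0
GCD(8, 258) = 2

No, not coprime (GCD = 2)


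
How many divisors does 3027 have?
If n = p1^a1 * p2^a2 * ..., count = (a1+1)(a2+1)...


3027 = 3^1 × 1009^1
d(3027) = (1+1) × (1+1) = 4

4 divisors


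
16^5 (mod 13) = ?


16^1 mod 13 = 3
16^2 mod 13 = 9
16^3 mod 13 = 1
16^4 mod 13 = 3
16^5 mod 13 = 9


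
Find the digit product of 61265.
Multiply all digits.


6 × 1 × 2 × 6 × 5 = 360


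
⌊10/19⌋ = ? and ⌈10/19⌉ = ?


10/19 = 0.5263
floor = 0
ceil = 1

floor = 0, ceil = 1


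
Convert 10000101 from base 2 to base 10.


10000101 (base 2) = 133 (decimal)
133 (decimal) = 133 (base 10)


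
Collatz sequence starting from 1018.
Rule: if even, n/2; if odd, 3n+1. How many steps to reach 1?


1018 → 509 → 1528 → 764 → 382 → 191 → 574 → 287 → 862 → 431 → 1294 → 647 → 1942 → 971 → 2914 → 1457 → 4372 → 2186 → 1093 → 3280 → 1640 → 820 → 410 → 205 → 616 → 308 → 154 → 77 → 232 → 116 → 58 → 29 → 88 → 44 → 22 → 11 → 34 → 17 → 52 → 26 → 13 → 40 → 20 → 10 → 5 → 16 → 8 → 4 → 2 → 1
Total steps = 49

49 steps


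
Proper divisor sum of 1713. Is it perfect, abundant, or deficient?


Proper divisors: 1, 3, 571
Sum = 1 + 3 + 571 = 575
575 < 1713 → deficient

s(1713) = 575 (deficient)


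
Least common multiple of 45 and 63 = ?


GCD(45, 63) = 9
LCM = 45*63/9 = 2835/9 = 315

LCM = 315


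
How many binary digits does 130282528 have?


130282528 in base 2 = 111110000111111010000100000
Number of digits = 27

27 digits (base 2)


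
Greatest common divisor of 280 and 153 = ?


280 = 1 * 153 + 127
153 = 1 * 127 + 26
127 = 4 * 26 + 23
26 = 1 * 23 + 3
23 = 7 * 3 + 2
3 = 1 * 2 + 1
2 = 2 * 1 + 0
GCD = 1


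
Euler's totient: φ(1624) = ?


1624 = 2^3 × 7 × 29
Prime factors: 2, 7, 29
φ(1624) = 1624 × (1-1/2) × (1-1/7) × (1-1/29)
= 1624 × 1/2 × 6/7 × 28/29 = 672

φ(1624) = 672


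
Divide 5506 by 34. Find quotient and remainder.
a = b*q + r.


5506 = 34 * 161 + 32
Check: 5474 + 32 = 5506

q = 161, r = 32


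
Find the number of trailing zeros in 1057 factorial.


floor(1057/5) = 211
floor(1057/25) = 42
floor(1057/125) = 8
floor(1057/625) = 1
Total = 262

262 trailing zeros


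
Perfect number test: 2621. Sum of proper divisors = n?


Proper divisors of 2621: 1
Sum = 1 = 1

No, 2621 is not perfect (1 ≠ 2621)


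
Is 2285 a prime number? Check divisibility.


2285 / 5 = 457 (exact division)
2285 is NOT prime.

No, 2285 is not prime


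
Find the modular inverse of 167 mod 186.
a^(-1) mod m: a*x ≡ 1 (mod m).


Use the extended Euclidean algorithm on (186, 167); each row r = 186*s + 167*t:
r=186, s=1, t=0
r=167, s=0, t=1
q=1: r=19, s=1, t=-1   [186*(1) + 167*(-1) = 19]
q=8: r=15, s=-8, t=9   [186*(-8) + 167*(9) = 15]
q=1: r=4, s=9, t=-10   [186*(9) + 167*(-10) = 4]
q=3: r=3, s=-35, t=39   [186*(-35) + 167*(39) = 3]
q=1: r=1, s=44, t=-49   [186*(44) + 167*(-49) = 1]
q=3: r=0, s=-167, t=186   [186*(-167) + 167*(186) = 0]
GCD = 1 with t = -49, so 167*(-49) ≡ 1 (mod 186)
Inverse = -49 mod 186 = 137
Check: 167 * 137 = 22879 ≡ 1 (mod 186)

167^(-1) ≡ 137 (mod 186)


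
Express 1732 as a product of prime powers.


1732 / 2 = 866
866 / 2 = 433
433 / 433 = 1
1732 = 2^2 × 433


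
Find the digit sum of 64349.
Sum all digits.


6 + 4 + 3 + 4 + 9 = 26


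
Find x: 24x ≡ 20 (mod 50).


GCD(24, 50) = 2 divides 20
Divide: 12x ≡ 10 (mod 25)
x ≡ 5 (mod 25)


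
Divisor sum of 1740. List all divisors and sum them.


Divisors of 1740: 1, 2, 3, 4, 5, 6, 10, 12, 15, 20, 29, 30, 58, 60, 87, 116, 145, 174, 290, 348, 435, 580, 870, 1740
Sum = 1 + 2 + 3 + 4 + 5 + 6 + 10 + 12 + 15 + 20 + 29 + 30 + 58 + 60 + 87 + 116 + 145 + 174 + 290 + 348 + 435 + 580 + 870 + 1740 = 5040

σ(1740) = 5040


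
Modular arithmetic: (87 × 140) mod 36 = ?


87 × 140 = 12180
12180 mod 36 = 12


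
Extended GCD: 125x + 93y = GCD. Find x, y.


Tabular extended Euclidean (each row: r = 125*s + 93*t):
r=125, s=1, t=0
r=93, s=0, t=1
q=1: r=32, s=1, t=-1   [125*(1) + 93*(-1) = 32]
q=2: r=29, s=-2, t=3   [125*(-2) + 93*(3) = 29]
q=1: r=3, s=3, t=-4   [125*(3) + 93*(-4) = 3]
q=9: r=2, s=-29, t=39   [125*(-29) + 93*(39) = 2]
q=1: r=1, s=32, t=-43   [125*(32) + 93*(-43) = 1]
q=2: r=0, s=-93, t=125   [125*(-93) + 93*(125) = 0]
GCD = 1; from the row with r=1: x=32, y=-43
Check: 125*(32) + 93*(-43) = 4000 - 3999 = 1

GCD = 1, x = 32, y = -43


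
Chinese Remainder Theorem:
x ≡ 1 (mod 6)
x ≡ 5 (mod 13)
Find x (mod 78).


M = 6*13 = 78
M1 = M/6 = 13, M2 = M/13 = 6
M1^(-1) mod 6 = 1, M2^(-1) mod 13 = 11
x = 1*13*1 + 5*6*11 = 343
343 mod 78 = 31
Check: 31 mod 6 = 1 ✓, 31 mod 13 = 5 ✓

x ≡ 31 (mod 78)


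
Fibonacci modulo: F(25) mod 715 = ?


F(k) mod 715 for k=1..25:
1, 1, 2, 3, 5, 8, 13, 21, 34, 55, 89, 144, 233, 377, 610, 272, 167, 439, 606, 330, 221, 551, 57, 608, 665
F(25) mod 715 = 665


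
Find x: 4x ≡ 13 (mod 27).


GCD(4, 27) = 1, unique solution
a^(-1) mod 27 = 7
x = 7 * 13 mod 27 = 10

x ≡ 10 (mod 27)


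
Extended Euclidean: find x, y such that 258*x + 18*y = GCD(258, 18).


Tabular extended Euclidean (each row: r = 258*s + 18*t):
r=258, s=1, t=0
r=18, s=0, t=1
q=14: r=6, s=1, t=-14   [258*(1) + 18*(-14) = 6]
q=3: r=0, s=-3, t=43   [258*(-3) + 18*(43) = 0]
GCD = 6; from the row with r=6: x=1, y=-14
Check: 258*(1) + 18*(-14) = 258 - 252 = 6

GCD = 6, x = 1, y = -14


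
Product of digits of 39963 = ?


3 × 9 × 9 × 6 × 3 = 4374


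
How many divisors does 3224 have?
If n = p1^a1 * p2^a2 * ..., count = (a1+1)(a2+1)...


3224 = 2^3 × 13^1 × 31^1
d(3224) = (3+1) × (1+1) × (1+1) = 16

16 divisors


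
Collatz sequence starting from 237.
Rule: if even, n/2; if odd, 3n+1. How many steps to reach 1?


237 → 712 → 356 → 178 → 89 → 268 → 134 → 67 → 202 → 101 → 304 → 152 → 76 → 38 → 19 → 58 → 29 → 88 → 44 → 22 → 11 → 34 → 17 → 52 → 26 → 13 → 40 → 20 → 10 → 5 → 16 → 8 → 4 → 2 → 1
Total steps = 34

34 steps


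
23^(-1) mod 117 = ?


Use the extended Euclidean algorithm on (117, 23); each row r = 117*s + 23*t:
r=117, s=1, t=0
r=23, s=0, t=1
q=5: r=2, s=1, t=-5   [117*(1) + 23*(-5) = 2]
q=11: r=1, s=-11, t=56   [117*(-11) + 23*(56) = 1]
q=2: r=0, s=23, t=-117   [117*(23) + 23*(-117) = 0]
GCD = 1 with t = 56, so 23*(56) ≡ 1 (mod 117)
Inverse = 56 mod 117 = 56
Check: 23 * 56 = 1288 ≡ 1 (mod 117)

23^(-1) ≡ 56 (mod 117)


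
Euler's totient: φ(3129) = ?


3129 = 3 × 7 × 149
Prime factors: 3, 7, 149
φ(3129) = 3129 × (1-1/3) × (1-1/7) × (1-1/149)
= 3129 × 2/3 × 6/7 × 148/149 = 1776

φ(3129) = 1776


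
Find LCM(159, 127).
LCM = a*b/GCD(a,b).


GCD(159, 127) = 1
LCM = 159*127/1 = 20193/1 = 20193

LCM = 20193


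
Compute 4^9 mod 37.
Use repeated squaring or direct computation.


4^1 mod 37 = 4
4^2 mod 37 = 16
4^3 mod 37 = 27
4^4 mod 37 = 34
4^5 mod 37 = 25
4^6 mod 37 = 26
4^7 mod 37 = 30
4^8 mod 37 = 9
4^9 mod 37 = 36


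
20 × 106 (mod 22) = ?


20 × 106 = 2120
2120 mod 22 = 8


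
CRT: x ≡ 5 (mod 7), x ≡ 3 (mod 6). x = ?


M = 7*6 = 42
M1 = M/7 = 6, M2 = M/6 = 7
M1^(-1) mod 7 = 6, M2^(-1) mod 6 = 1
x = 5*6*6 + 3*7*1 = 201
201 mod 42 = 33
Check: 33 mod 7 = 5 ✓, 33 mod 6 = 3 ✓

x ≡ 33 (mod 42)


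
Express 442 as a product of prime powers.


442 / 2 = 221
221 / 13 = 17
17 / 17 = 1
442 = 2 × 13 × 17


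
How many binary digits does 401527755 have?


401527755 in base 2 = 10111111011101101001111001011
Number of digits = 29

29 digits (base 2)


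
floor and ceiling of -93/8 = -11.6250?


-93/8 = -11.6250
floor = -12
ceil = -11

floor = -12, ceil = -11


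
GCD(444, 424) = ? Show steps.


444 = 1 * 424 + 20
424 = 21 * 20 + 4
20 = 5 * 4 + 0
GCD = 4


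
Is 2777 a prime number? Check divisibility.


Check divisors up to sqrt(2777) = 52.6972
No divisors found.
2777 is prime.

Yes, 2777 is prime


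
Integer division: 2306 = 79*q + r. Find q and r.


2306 = 79 * 29 + 15
Check: 2291 + 15 = 2306

q = 29, r = 15


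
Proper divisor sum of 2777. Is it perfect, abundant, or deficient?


Proper divisors: 1
Sum = 1 = 1
1 < 2777 → deficient

s(2777) = 1 (deficient)


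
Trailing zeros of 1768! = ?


floor(1768/5) = 353
floor(1768/25) = 70
floor(1768/125) = 14
floor(1768/625) = 2
Total = 439

439 trailing zeros


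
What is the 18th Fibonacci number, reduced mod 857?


F(k) mod 857 for k=1..18:
1, 1, 2, 3, 5, 8, 13, 21, 34, 55, 89, 144, 233, 377, 610, 130, 740, 13
F(18) mod 857 = 13


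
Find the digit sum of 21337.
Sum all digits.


2 + 1 + 3 + 3 + 7 = 16


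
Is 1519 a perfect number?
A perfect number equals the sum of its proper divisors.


Proper divisors of 1519: 1, 7, 31, 49, 217
Sum = 1 + 7 + 31 + 49 + 217 = 305

No, 1519 is not perfect (305 ≠ 1519)


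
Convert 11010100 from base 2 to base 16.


11010100 (base 2) = 212 (decimal)
212 (decimal) = D4 (base 16)


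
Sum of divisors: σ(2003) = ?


Divisors of 2003: 1, 2003
Sum = 1 + 2003 = 2004

σ(2003) = 2004


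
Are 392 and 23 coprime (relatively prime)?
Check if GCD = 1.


Euclidean algorithm:
392 = 17 * 23 + 1
23 = 23 * 1 + 0
GCD(392, 23) = 1

Yes, coprime (GCD = 1)


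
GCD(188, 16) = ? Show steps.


188 = 11 * 16 + 12
16 = 1 * 12 + 4
12 = 3 * 4 + 0
GCD = 4


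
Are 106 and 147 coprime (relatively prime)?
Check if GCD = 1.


Euclidean algorithm:
147 = 1 * 106 + 41
106 = 2 * 41 + 24
41 = 1 * 24 + 17
24 = 1 * 17 + 7
17 = 2 * 7 + 3
7 = 2 * 3 + 1
3 = 3 * 1 + 0
GCD(106, 147) = 1

Yes, coprime (GCD = 1)


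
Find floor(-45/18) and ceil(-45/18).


-45/18 = -2.5000
floor = -3
ceil = -2

floor = -3, ceil = -2


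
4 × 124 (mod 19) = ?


4 × 124 = 496
496 mod 19 = 2


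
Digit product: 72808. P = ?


7 × 2 × 8 × 0 × 8 = 0


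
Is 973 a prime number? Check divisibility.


973 / 7 = 139 (exact division)
973 is NOT prime.

No, 973 is not prime


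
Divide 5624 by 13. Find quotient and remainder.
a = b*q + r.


5624 = 13 * 432 + 8
Check: 5616 + 8 = 5624

q = 432, r = 8


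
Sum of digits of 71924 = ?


7 + 1 + 9 + 2 + 4 = 23


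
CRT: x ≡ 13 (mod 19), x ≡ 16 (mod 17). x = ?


M = 19*17 = 323
M1 = M/19 = 17, M2 = M/17 = 19
M1^(-1) mod 19 = 9, M2^(-1) mod 17 = 9
x = 13*17*9 + 16*19*9 = 4725
4725 mod 323 = 203
Check: 203 mod 19 = 13 ✓, 203 mod 17 = 16 ✓

x ≡ 203 (mod 323)


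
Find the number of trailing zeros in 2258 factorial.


floor(2258/5) = 451
floor(2258/25) = 90
floor(2258/125) = 18
floor(2258/625) = 3
Total = 562

562 trailing zeros


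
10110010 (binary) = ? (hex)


10110010 (base 2) = 178 (decimal)
178 (decimal) = B2 (base 16)


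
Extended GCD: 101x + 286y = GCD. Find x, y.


Tabular extended Euclidean (each row: r = 101*s + 286*t):
r=101, s=1, t=0
r=286, s=0, t=1
q=0: r=101, s=1, t=0   [101*(1) + 286*(0) = 101]
q=2: r=84, s=-2, t=1   [101*(-2) + 286*(1) = 84]
q=1: r=17, s=3, t=-1   [101*(3) + 286*(-1) = 17]
q=4: r=16, s=-14, t=5   [101*(-14) + 286*(5) = 16]
q=1: r=1, s=17, t=-6   [101*(17) + 286*(-6) = 1]
q=16: r=0, s=-286, t=101   [101*(-286) + 286*(101) = 0]
GCD = 1; from the row with r=1: x=17, y=-6
Check: 101*(17) + 286*(-6) = 1717 - 1716 = 1

GCD = 1, x = 17, y = -6


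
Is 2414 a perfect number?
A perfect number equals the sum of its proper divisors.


Proper divisors of 2414: 1, 2, 17, 34, 71, 142, 1207
Sum = 1 + 2 + 17 + 34 + 71 + 142 + 1207 = 1474

No, 2414 is not perfect (1474 ≠ 2414)


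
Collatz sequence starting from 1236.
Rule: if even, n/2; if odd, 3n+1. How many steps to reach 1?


1236 → 618 → 309 → 928 → 464 → 232 → 116 → 58 → 29 → 88 → 44 → 22 → 11 → 34 → 17 → 52 → 26 → 13 → 40 → 20 → 10 → 5 → 16 → 8 → 4 → 2 → 1
Total steps = 26

26 steps


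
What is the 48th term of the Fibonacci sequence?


Sequence: 1, 1, 2, 3, 5, 8, 13, 21, 34, 55, 89, 144, 233, 377, 610, 987, 1597, 2584, 4181, 6765, 10946, 17711, 28657, 46368, 75025, 121393, 196418, 317811, 514229, 832040, 1346269, 2178309, 3524578, 5702887, 9227465, 14930352, 24157817, 39088169, 63245986, 102334155, 165580141, 267914296, 433494437, 701408733, 1134903170, 1836311903, 2971215073, 4807526976
F(48) = 4807526976


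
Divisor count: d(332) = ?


332 = 2^2 × 83^1
d(332) = (2+1) × (1+1) = 6

6 divisors


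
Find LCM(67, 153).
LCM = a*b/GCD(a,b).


GCD(67, 153) = 1
LCM = 67*153/1 = 10251/1 = 10251

LCM = 10251


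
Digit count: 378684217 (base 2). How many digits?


378684217 in base 2 = 10110100100100100001100111001
Number of digits = 29

29 digits (base 2)


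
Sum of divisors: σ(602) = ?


Divisors of 602: 1, 2, 7, 14, 43, 86, 301, 602
Sum = 1 + 2 + 7 + 14 + 43 + 86 + 301 + 602 = 1056

σ(602) = 1056


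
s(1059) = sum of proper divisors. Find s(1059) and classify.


Proper divisors: 1, 3, 353
Sum = 1 + 3 + 353 = 357
357 < 1059 → deficient

s(1059) = 357 (deficient)


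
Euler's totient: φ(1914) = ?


1914 = 2 × 3 × 11 × 29
Prime factors: 2, 3, 11, 29
φ(1914) = 1914 × (1-1/2) × (1-1/3) × (1-1/11) × (1-1/29)
= 1914 × 1/2 × 2/3 × 10/11 × 28/29 = 560

φ(1914) = 560


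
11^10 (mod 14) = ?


11^1 mod 14 = 11
11^2 mod 14 = 9
11^3 mod 14 = 1
11^4 mod 14 = 11
11^5 mod 14 = 9
11^6 mod 14 = 1
11^7 mod 14 = 11
11^8 mod 14 = 9
11^9 mod 14 = 1
11^10 mod 14 = 11


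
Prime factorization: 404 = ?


404 / 2 = 202
202 / 2 = 101
101 / 101 = 1
404 = 2^2 × 101


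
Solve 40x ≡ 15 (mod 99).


GCD(40, 99) = 1, unique solution
a^(-1) mod 99 = 52
x = 52 * 15 mod 99 = 87

x ≡ 87 (mod 99)


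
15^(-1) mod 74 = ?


Use the extended Euclidean algorithm on (74, 15); each row r = 74*s + 15*t:
r=74, s=1, t=0
r=15, s=0, t=1
q=4: r=14, s=1, t=-4   [74*(1) + 15*(-4) = 14]
q=1: r=1, s=-1, t=5   [74*(-1) + 15*(5) = 1]
q=14: r=0, s=15, t=-74   [74*(15) + 15*(-74) = 0]
GCD = 1 with t = 5, so 15*(5) ≡ 1 (mod 74)
Inverse = 5 mod 74 = 5
Check: 15 * 5 = 75 ≡ 1 (mod 74)

15^(-1) ≡ 5 (mod 74)


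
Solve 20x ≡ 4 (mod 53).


GCD(20, 53) = 1, unique solution
a^(-1) mod 53 = 8
x = 8 * 4 mod 53 = 32

x ≡ 32 (mod 53)


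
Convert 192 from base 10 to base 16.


192 (base 10) = 192 (decimal)
192 (decimal) = C0 (base 16)


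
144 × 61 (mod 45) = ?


144 × 61 = 8784
8784 mod 45 = 9


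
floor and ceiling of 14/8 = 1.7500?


14/8 = 1.7500
floor = 1
ceil = 2

floor = 1, ceil = 2


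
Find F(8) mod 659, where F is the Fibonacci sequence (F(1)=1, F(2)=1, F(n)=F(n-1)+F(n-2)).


F(k) mod 659 for k=1..8:
1, 1, 2, 3, 5, 8, 13, 21
F(8) mod 659 = 21


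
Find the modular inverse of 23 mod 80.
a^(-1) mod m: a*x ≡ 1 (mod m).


Use the extended Euclidean algorithm on (80, 23); each row r = 80*s + 23*t:
r=80, s=1, t=0
r=23, s=0, t=1
q=3: r=11, s=1, t=-3   [80*(1) + 23*(-3) = 11]
q=2: r=1, s=-2, t=7   [80*(-2) + 23*(7) = 1]
q=11: r=0, s=23, t=-80   [80*(23) + 23*(-80) = 0]
GCD = 1 with t = 7, so 23*(7) ≡ 1 (mod 80)
Inverse = 7 mod 80 = 7
Check: 23 * 7 = 161 ≡ 1 (mod 80)

23^(-1) ≡ 7 (mod 80)


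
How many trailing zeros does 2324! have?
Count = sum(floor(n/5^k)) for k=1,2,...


floor(2324/5) = 464
floor(2324/25) = 92
floor(2324/125) = 18
floor(2324/625) = 3
Total = 577

577 trailing zeros


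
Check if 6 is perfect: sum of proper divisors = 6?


Proper divisors of 6: 1, 2, 3
Sum = 1 + 2 + 3 = 6

Yes, 6 is perfect (6 = 6)


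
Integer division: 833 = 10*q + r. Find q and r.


833 = 10 * 83 + 3
Check: 830 + 3 = 833

q = 83, r = 3


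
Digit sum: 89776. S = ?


8 + 9 + 7 + 7 + 6 = 37


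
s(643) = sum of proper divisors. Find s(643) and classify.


Proper divisors: 1
Sum = 1 = 1
1 < 643 → deficient

s(643) = 1 (deficient)


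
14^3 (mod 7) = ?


14^1 mod 7 = 0
14^2 mod 7 = 0
14^3 mod 7 = 0


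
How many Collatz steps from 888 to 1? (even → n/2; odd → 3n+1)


888 → 444 → 222 → 111 → 334 → 167 → 502 → 251 → 754 → 377 → 1132 → 566 → 283 → 850 → 425 → 1276 → 638 → 319 → 958 → 479 → 1438 → 719 → 2158 → 1079 → 3238 → 1619 → 4858 → 2429 → 7288 → 3644 → 1822 → 911 → 2734 → 1367 → 4102 → 2051 → 6154 → 3077 → 9232 → 4616 → 2308 → 1154 → 577 → 1732 → 866 → 433 → 1300 → 650 → 325 → 976 → 488 → 244 → 122 → 61 → 184 → 92 → 46 → 23 → 70 → 35 → 106 → 53 → 160 → 80 → 40 → 20 → 10 → 5 → 16 → 8 → 4 → 2 → 1
Total steps = 72

72 steps


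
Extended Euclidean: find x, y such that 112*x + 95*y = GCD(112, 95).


Tabular extended Euclidean (each row: r = 112*s + 95*t):
r=112, s=1, t=0
r=95, s=0, t=1
q=1: r=17, s=1, t=-1   [112*(1) + 95*(-1) = 17]
q=5: r=10, s=-5, t=6   [112*(-5) + 95*(6) = 10]
q=1: r=7, s=6, t=-7   [112*(6) + 95*(-7) = 7]
q=1: r=3, s=-11, t=13   [112*(-11) + 95*(13) = 3]
q=2: r=1, s=28, t=-33   [112*(28) + 95*(-33) = 1]
q=3: r=0, s=-95, t=112   [112*(-95) + 95*(112) = 0]
GCD = 1; from the row with r=1: x=28, y=-33
Check: 112*(28) + 95*(-33) = 3136 - 3135 = 1

GCD = 1, x = 28, y = -33


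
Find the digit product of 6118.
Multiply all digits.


6 × 1 × 1 × 8 = 48


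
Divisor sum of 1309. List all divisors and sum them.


Divisors of 1309: 1, 7, 11, 17, 77, 119, 187, 1309
Sum = 1 + 7 + 11 + 17 + 77 + 119 + 187 + 1309 = 1728

σ(1309) = 1728


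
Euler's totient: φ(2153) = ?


2153 = 2153
Prime factors: 2153
φ(2153) = 2153 × (1-1/2153)
= 2153 × 2152/2153 = 2152

φ(2153) = 2152


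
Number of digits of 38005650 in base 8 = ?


38005650 in base 8 = 220765622
Number of digits = 9

9 digits (base 8)


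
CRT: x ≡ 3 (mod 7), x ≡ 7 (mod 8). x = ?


M = 7*8 = 56
M1 = M/7 = 8, M2 = M/8 = 7
M1^(-1) mod 7 = 1, M2^(-1) mod 8 = 7
x = 3*8*1 + 7*7*7 = 367
367 mod 56 = 31
Check: 31 mod 7 = 3 ✓, 31 mod 8 = 7 ✓

x ≡ 31 (mod 56)


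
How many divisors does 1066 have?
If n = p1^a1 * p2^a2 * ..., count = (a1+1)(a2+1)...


1066 = 2^1 × 13^1 × 41^1
d(1066) = (1+1) × (1+1) × (1+1) = 8

8 divisors


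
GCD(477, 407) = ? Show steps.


477 = 1 * 407 + 70
407 = 5 * 70 + 57
70 = 1 * 57 + 13
57 = 4 * 13 + 5
13 = 2 * 5 + 3
5 = 1 * 3 + 2
3 = 1 * 2 + 1
2 = 2 * 1 + 0
GCD = 1


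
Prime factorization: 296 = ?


296 / 2 = 148
148 / 2 = 74
74 / 2 = 37
37 / 37 = 1
296 = 2^3 × 37


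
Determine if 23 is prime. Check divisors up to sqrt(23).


Check divisors up to sqrt(23) = 4.7958
No divisors found.
23 is prime.

Yes, 23 is prime


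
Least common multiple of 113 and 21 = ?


GCD(113, 21) = 1
LCM = 113*21/1 = 2373/1 = 2373

LCM = 2373


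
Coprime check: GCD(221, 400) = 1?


Euclidean algorithm:
400 = 1 * 221 + 179
221 = 1 * 179 + 42
179 = 4 * 42 + 11
42 = 3 * 11 + 9
11 = 1 * 9 + 2
9 = 4 * 2 + 1
2 = 2 * 1 + 0
GCD(221, 400) = 1

Yes, coprime (GCD = 1)


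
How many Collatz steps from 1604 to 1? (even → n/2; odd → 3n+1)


1604 → 802 → 401 → 1204 → 602 → 301 → 904 → 452 → 226 → 113 → 340 → 170 → 85 → 256 → 128 → 64 → 32 → 16 → 8 → 4 → 2 → 1
Total steps = 21

21 steps


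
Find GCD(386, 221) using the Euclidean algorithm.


386 = 1 * 221 + 165
221 = 1 * 165 + 56
165 = 2 * 56 + 53
56 = 1 * 53 + 3
53 = 17 * 3 + 2
3 = 1 * 2 + 1
2 = 2 * 1 + 0
GCD = 1


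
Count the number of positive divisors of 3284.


3284 = 2^2 × 821^1
d(3284) = (2+1) × (1+1) = 6

6 divisors


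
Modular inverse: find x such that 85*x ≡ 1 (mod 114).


Use the extended Euclidean algorithm on (114, 85); each row r = 114*s + 85*t:
r=114, s=1, t=0
r=85, s=0, t=1
q=1: r=29, s=1, t=-1   [114*(1) + 85*(-1) = 29]
q=2: r=27, s=-2, t=3   [114*(-2) + 85*(3) = 27]
q=1: r=2, s=3, t=-4   [114*(3) + 85*(-4) = 2]
q=13: r=1, s=-41, t=55   [114*(-41) + 85*(55) = 1]
q=2: r=0, s=85, t=-114   [114*(85) + 85*(-114) = 0]
GCD = 1 with t = 55, so 85*(55) ≡ 1 (mod 114)
Inverse = 55 mod 114 = 55
Check: 85 * 55 = 4675 ≡ 1 (mod 114)

85^(-1) ≡ 55 (mod 114)


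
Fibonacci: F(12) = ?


Sequence: 1, 1, 2, 3, 5, 8, 13, 21, 34, 55, 89, 144
F(12) = 144


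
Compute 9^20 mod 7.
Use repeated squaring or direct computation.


9^1 mod 7 = 2
9^2 mod 7 = 4
9^3 mod 7 = 1
9^4 mod 7 = 2
9^5 mod 7 = 4
9^6 mod 7 = 1
9^7 mod 7 = 2
9^8 mod 7 = 4
9^9 mod 7 = 1
9^10 mod 7 = 2
9^11 mod 7 = 4
9^12 mod 7 = 1
9^13 mod 7 = 2
9^14 mod 7 = 4
9^15 mod 7 = 1
9^16 mod 7 = 2
9^17 mod 7 = 4
9^18 mod 7 = 1
9^19 mod 7 = 2
9^20 mod 7 = 4


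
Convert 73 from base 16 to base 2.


73 (base 16) = 115 (decimal)
115 (decimal) = 1110011 (base 2)


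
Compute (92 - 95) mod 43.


92 - 95 = -3
-3 mod 43 = 40


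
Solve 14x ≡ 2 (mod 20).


GCD(14, 20) = 2 divides 2
Divide: 7x ≡ 1 (mod 10)
x ≡ 3 (mod 10)


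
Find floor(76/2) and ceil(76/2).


76/2 = 38.0000
floor = 38
ceil = 38

floor = 38, ceil = 38


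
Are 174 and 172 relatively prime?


Euclidean algorithm:
174 = 1 * 172 + 2
172 = 86 * 2 + 0
GCD(174, 172) = 2

No, not coprime (GCD = 2)


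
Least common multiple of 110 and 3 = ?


GCD(110, 3) = 1
LCM = 110*3/1 = 330/1 = 330

LCM = 330


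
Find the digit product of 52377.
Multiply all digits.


5 × 2 × 3 × 7 × 7 = 1470


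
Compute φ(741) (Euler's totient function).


741 = 3 × 13 × 19
Prime factors: 3, 13, 19
φ(741) = 741 × (1-1/3) × (1-1/13) × (1-1/19)
= 741 × 2/3 × 12/13 × 18/19 = 432

φ(741) = 432


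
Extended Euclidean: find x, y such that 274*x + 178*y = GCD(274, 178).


Tabular extended Euclidean (each row: r = 274*s + 178*t):
r=274, s=1, t=0
r=178, s=0, t=1
q=1: r=96, s=1, t=-1   [274*(1) + 178*(-1) = 96]
q=1: r=82, s=-1, t=2   [274*(-1) + 178*(2) = 82]
q=1: r=14, s=2, t=-3   [274*(2) + 178*(-3) = 14]
q=5: r=12, s=-11, t=17   [274*(-11) + 178*(17) = 12]
q=1: r=2, s=13, t=-20   [274*(13) + 178*(-20) = 2]
q=6: r=0, s=-89, t=137   [274*(-89) + 178*(137) = 0]
GCD = 2; from the row with r=2: x=13, y=-20
Check: 274*(13) + 178*(-20) = 3562 - 3560 = 2

GCD = 2, x = 13, y = -20


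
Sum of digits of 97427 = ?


9 + 7 + 4 + 2 + 7 = 29


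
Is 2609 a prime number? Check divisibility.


Check divisors up to sqrt(2609) = 51.0784
No divisors found.
2609 is prime.

Yes, 2609 is prime


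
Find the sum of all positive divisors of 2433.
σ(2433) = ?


Divisors of 2433: 1, 3, 811, 2433
Sum = 1 + 3 + 811 + 2433 = 3248

σ(2433) = 3248


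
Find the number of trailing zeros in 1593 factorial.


floor(1593/5) = 318
floor(1593/25) = 63
floor(1593/125) = 12
floor(1593/625) = 2
Total = 395

395 trailing zeros


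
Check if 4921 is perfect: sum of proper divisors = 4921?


Proper divisors of 4921: 1, 7, 19, 37, 133, 259, 703
Sum = 1 + 7 + 19 + 37 + 133 + 259 + 703 = 1159

No, 4921 is not perfect (1159 ≠ 4921)


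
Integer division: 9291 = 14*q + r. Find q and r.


9291 = 14 * 663 + 9
Check: 9282 + 9 = 9291

q = 663, r = 9


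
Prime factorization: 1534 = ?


1534 / 2 = 767
767 / 13 = 59
59 / 59 = 1
1534 = 2 × 13 × 59


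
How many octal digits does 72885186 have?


72885186 in base 8 = 426021702
Number of digits = 9

9 digits (base 8)


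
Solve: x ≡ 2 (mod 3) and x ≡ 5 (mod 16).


M = 3*16 = 48
M1 = M/3 = 16, M2 = M/16 = 3
M1^(-1) mod 3 = 1, M2^(-1) mod 16 = 11
x = 2*16*1 + 5*3*11 = 197
197 mod 48 = 5
Check: 5 mod 3 = 2 ✓, 5 mod 16 = 5 ✓

x ≡ 5 (mod 48)


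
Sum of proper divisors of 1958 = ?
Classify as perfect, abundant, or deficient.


Proper divisors: 1, 2, 11, 22, 89, 178, 979
Sum = 1 + 2 + 11 + 22 + 89 + 178 + 979 = 1282
1282 < 1958 → deficient

s(1958) = 1282 (deficient)


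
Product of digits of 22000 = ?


2 × 2 × 0 × 0 × 0 = 0


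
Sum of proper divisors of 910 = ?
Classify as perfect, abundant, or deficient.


Proper divisors: 1, 2, 5, 7, 10, 13, 14, 26, 35, 65, 70, 91, 130, 182, 455
Sum = 1 + 2 + 5 + 7 + 10 + 13 + 14 + 26 + 35 + 65 + 70 + 91 + 130 + 182 + 455 = 1106
1106 > 910 → abundant

s(910) = 1106 (abundant)


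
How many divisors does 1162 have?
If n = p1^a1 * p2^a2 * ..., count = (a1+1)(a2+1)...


1162 = 2^1 × 7^1 × 83^1
d(1162) = (1+1) × (1+1) × (1+1) = 8

8 divisors


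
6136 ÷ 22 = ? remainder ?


6136 = 22 * 278 + 20
Check: 6116 + 20 = 6136

q = 278, r = 20


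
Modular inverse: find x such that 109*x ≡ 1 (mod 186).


Use the extended Euclidean algorithm on (186, 109); each row r = 186*s + 109*t:
r=186, s=1, t=0
r=109, s=0, t=1
q=1: r=77, s=1, t=-1   [186*(1) + 109*(-1) = 77]
q=1: r=32, s=-1, t=2   [186*(-1) + 109*(2) = 32]
q=2: r=13, s=3, t=-5   [186*(3) + 109*(-5) = 13]
q=2: r=6, s=-7, t=12   [186*(-7) + 109*(12) = 6]
q=2: r=1, s=17, t=-29   [186*(17) + 109*(-29) = 1]
q=6: r=0, s=-109, t=186   [186*(-109) + 109*(186) = 0]
GCD = 1 with t = -29, so 109*(-29) ≡ 1 (mod 186)
Inverse = -29 mod 186 = 157
Check: 109 * 157 = 17113 ≡ 1 (mod 186)

109^(-1) ≡ 157 (mod 186)


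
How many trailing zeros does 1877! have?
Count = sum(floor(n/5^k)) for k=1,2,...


floor(1877/5) = 375
floor(1877/25) = 75
floor(1877/125) = 15
floor(1877/625) = 3
Total = 468

468 trailing zeros


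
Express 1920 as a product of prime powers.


1920 / 2 = 960
960 / 2 = 480
480 / 2 = 240
240 / 2 = 120
120 / 2 = 60
60 / 2 = 30
30 / 2 = 15
15 / 3 = 5
5 / 5 = 1
1920 = 2^7 × 3 × 5


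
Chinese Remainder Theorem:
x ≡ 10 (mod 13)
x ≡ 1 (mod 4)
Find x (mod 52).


M = 13*4 = 52
M1 = M/13 = 4, M2 = M/4 = 13
M1^(-1) mod 13 = 10, M2^(-1) mod 4 = 1
x = 10*4*10 + 1*13*1 = 413
413 mod 52 = 49
Check: 49 mod 13 = 10 ✓, 49 mod 4 = 1 ✓

x ≡ 49 (mod 52)


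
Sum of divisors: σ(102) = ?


Divisors of 102: 1, 2, 3, 6, 17, 34, 51, 102
Sum = 1 + 2 + 3 + 6 + 17 + 34 + 51 + 102 = 216

σ(102) = 216


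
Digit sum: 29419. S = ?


2 + 9 + 4 + 1 + 9 = 25


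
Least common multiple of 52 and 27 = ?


GCD(52, 27) = 1
LCM = 52*27/1 = 1404/1 = 1404

LCM = 1404


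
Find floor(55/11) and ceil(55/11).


55/11 = 5.0000
floor = 5
ceil = 5

floor = 5, ceil = 5


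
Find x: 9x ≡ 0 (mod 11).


GCD(9, 11) = 1, unique solution
a^(-1) mod 11 = 5
x = 5 * 0 mod 11 = 0

x ≡ 0 (mod 11)


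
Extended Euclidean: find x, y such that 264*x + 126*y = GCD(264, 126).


Tabular extended Euclidean (each row: r = 264*s + 126*t):
r=264, s=1, t=0
r=126, s=0, t=1
q=2: r=12, s=1, t=-2   [264*(1) + 126*(-2) = 12]
q=10: r=6, s=-10, t=21   [264*(-10) + 126*(21) = 6]
q=2: r=0, s=21, t=-44   [264*(21) + 126*(-44) = 0]
GCD = 6; from the row with r=6: x=-10, y=21
Check: 264*(-10) + 126*(21) = -2640 + 2646 = 6

GCD = 6, x = -10, y = 21


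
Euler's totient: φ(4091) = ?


4091 = 4091
Prime factors: 4091
φ(4091) = 4091 × (1-1/4091)
= 4091 × 4090/4091 = 4090

φ(4091) = 4090


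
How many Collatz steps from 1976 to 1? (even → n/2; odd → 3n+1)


1976 → 988 → 494 → 247 → 742 → 371 → 1114 → 557 → 1672 → 836 → 418 → 209 → 628 → 314 → 157 → 472 → 236 → 118 → 59 → 178 → 89 → 268 → 134 → 67 → 202 → 101 → 304 → 152 → 76 → 38 → 19 → 58 → 29 → 88 → 44 → 22 → 11 → 34 → 17 → 52 → 26 → 13 → 40 → 20 → 10 → 5 → 16 → 8 → 4 → 2 → 1
Total steps = 50

50 steps


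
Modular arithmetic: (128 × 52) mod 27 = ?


128 × 52 = 6656
6656 mod 27 = 14


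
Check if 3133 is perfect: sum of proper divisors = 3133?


Proper divisors of 3133: 1, 13, 241
Sum = 1 + 13 + 241 = 255

No, 3133 is not perfect (255 ≠ 3133)


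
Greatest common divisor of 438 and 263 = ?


438 = 1 * 263 + 175
263 = 1 * 175 + 88
175 = 1 * 88 + 87
88 = 1 * 87 + 1
87 = 87 * 1 + 0
GCD = 1


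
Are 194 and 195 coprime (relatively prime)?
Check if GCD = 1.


Euclidean algorithm:
195 = 1 * 194 + 1
194 = 194 * 1 + 0
GCD(194, 195) = 1

Yes, coprime (GCD = 1)


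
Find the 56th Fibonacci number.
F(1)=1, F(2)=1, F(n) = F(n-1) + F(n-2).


Sequence: 1, 1, 2, 3, 5, 8, 13, 21, 34, 55, 89, 144, 233, 377, 610, 987, 1597, 2584, 4181, 6765, 10946, 17711, 28657, 46368, 75025, 121393, 196418, 317811, 514229, 832040, 1346269, 2178309, 3524578, 5702887, 9227465, 14930352, 24157817, 39088169, 63245986, 102334155, 165580141, 267914296, 433494437, 701408733, 1134903170, 1836311903, 2971215073, 4807526976, 7778742049, 12586269025, 20365011074, 32951280099, 53316291173, 86267571272, 139583862445, 225851433717
F(56) = 225851433717
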